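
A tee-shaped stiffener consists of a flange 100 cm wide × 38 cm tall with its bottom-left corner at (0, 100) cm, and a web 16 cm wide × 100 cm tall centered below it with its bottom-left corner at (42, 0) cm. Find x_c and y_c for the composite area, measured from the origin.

x_c = 50.00 cm, y_c = 98.56 cm

web: A = 16 × 100 = 1600.00, centroid at (50.00, 50.00).
flange: A = 100 × 38 = 3800.00, centroid at (50.00, 119.00).
ΣA = 5400.00 cm²
ΣAx_c = (1600.00)(50.00) + (3800.00)(50.00) = 270000.00 cm³
ΣAy_c = (1600.00)(50.00) + (3800.00)(119.00) = 532200.00 cm³
x_c = 270000.00 / 5400.00 = 50.00 cm
y_c = 532200.00 / 5400.00 = 98.56 cm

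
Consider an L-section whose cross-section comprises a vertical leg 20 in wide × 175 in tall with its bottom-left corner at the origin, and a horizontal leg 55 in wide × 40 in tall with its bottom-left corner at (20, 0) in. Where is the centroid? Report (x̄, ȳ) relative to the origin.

x̄ = 24.47 in, ȳ = 61.45 in

vertical leg: A = 20 × 175 = 3500.00, centroid at (10.00, 87.50).
horizontal leg: A = 55 × 40 = 2200.00, centroid at (47.50, 20.00).
ΣA = 5700.00 in², ΣAx̄ = 139500.00 in³, ΣAȳ = 350250.00 in³.
x̄ = 139500.00/5700.00 = 24.47 in; ȳ = 350250.00/5700.00 = 61.45 in.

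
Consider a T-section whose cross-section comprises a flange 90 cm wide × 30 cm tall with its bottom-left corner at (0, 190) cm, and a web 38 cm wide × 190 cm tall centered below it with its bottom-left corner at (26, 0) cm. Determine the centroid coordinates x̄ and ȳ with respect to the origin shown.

Part | A | x̄ᵢ | ȳᵢ | A·x̄ᵢ | A·ȳᵢ
web | 7220.00 | 45.00 | 95.00 | 324900.00 | 685900.00
flange | 2700.00 | 45.00 | 205.00 | 121500.00 | 553500.00
Σ | 9920.00 |  |  | 446400.00 | 1239400.00
x̄ = 446400.00 / 9920.00 = 45.00 cm
ȳ = 1239400.00 / 9920.00 = 124.94 cm

x̄ = 45.00 cm, ȳ = 124.94 cm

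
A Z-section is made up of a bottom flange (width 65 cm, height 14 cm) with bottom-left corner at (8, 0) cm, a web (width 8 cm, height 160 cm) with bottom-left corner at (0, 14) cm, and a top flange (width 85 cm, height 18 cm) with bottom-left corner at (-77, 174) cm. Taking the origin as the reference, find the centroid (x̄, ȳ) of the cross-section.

x̄ = -2.91 cm, ȳ = 109.32 cm

bottom flange: A = 65 × 14 = 910.00, centroid at (40.50, 7.00).
web: A = 8 × 160 = 1280.00, centroid at (4.00, 94.00).
top flange: A = 85 × 18 = 1530.00, centroid at (-34.50, 183.00).
ΣA = 3720.00 cm², ΣAx̄ = -10810.00 cm³, ΣAȳ = 406680.00 cm³.
x̄ = -10810.00/3720.00 = -2.91 cm; ȳ = 406680.00/3720.00 = 109.32 cm.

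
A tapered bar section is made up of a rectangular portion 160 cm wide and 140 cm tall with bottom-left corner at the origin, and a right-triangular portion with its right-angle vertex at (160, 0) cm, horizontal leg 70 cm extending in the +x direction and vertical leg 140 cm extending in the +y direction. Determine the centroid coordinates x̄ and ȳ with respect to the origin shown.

x̄ = 98.55 cm, ȳ = 65.81 cm

rectangular portion: A = 160 × 140 = 22400.00, centroid at (80.00, 70.00).
triangular portion: A = ½·70·140 = 4900.00, centroid at (183.33, 46.67).
ΣA = 27300.00 cm²
ΣAx̄ = (22400.00)(80.00) + (4900.00)(183.33) = 2690333.33 cm³
ΣAȳ = (22400.00)(70.00) + (4900.00)(46.67) = 1796666.67 cm³
x̄ = 2690333.33 / 27300.00 = 98.55 cm
ȳ = 1796666.67 / 27300.00 = 65.81 cm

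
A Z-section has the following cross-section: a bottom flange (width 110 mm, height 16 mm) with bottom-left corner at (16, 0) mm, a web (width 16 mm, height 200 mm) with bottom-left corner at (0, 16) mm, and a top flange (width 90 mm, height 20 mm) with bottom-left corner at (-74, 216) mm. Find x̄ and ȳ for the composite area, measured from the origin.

x̄ = 14.55 mm, ȳ = 117.17 mm

bottom flange: A = 110 × 16 = 1760.00, centroid at (71.00, 8.00).
web: A = 16 × 200 = 3200.00, centroid at (8.00, 116.00).
top flange: A = 90 × 20 = 1800.00, centroid at (-29.00, 226.00).
ΣA = 6760.00 mm², ΣAx̄ = 98360.00 mm³, ΣAȳ = 792080.00 mm³.
x̄ = 98360.00/6760.00 = 14.55 mm; ȳ = 792080.00/6760.00 = 117.17 mm.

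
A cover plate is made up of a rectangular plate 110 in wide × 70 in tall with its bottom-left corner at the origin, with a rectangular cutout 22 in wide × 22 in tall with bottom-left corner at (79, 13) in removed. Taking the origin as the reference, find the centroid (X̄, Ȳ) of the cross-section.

Part | A | x̄ᵢ | ȳᵢ | A·x̄ᵢ | A·ȳᵢ
plate | 7700.00 | 55.00 | 35.00 | 423500.00 | 269500.00
hole | -484.00 | 90.00 | 24.00 | -43560.00 | -11616.00
Σ | 7216.00 |  |  | 379940.00 | 257884.00
X̄ = 379940.00 / 7216.00 = 52.65 in
Ȳ = 257884.00 / 7216.00 = 35.74 in

X̄ = 52.65 in, Ȳ = 35.74 in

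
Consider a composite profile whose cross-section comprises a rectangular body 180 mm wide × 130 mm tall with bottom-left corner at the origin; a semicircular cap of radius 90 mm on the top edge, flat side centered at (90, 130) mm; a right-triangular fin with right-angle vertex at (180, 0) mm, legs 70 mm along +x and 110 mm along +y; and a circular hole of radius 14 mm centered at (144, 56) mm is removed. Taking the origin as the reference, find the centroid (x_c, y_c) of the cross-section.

rectangular body: A = 180 × 130 = 23400.00, centroid at (90.00, 65.00).
semicircular top: A = ½π·90² = 12723.45, centroid at (90.00, 168.20).
triangular fin: A = ½·70·110 = 3850.00, centroid at (203.33, 36.67).
hole: A = −π·14² = -615.75, centroid at (144.00, 56.00).
ΣA = 39357.70 mm², ΣAx_c = 3945275.54 mm³, ΣAy_c = 3767733.08 mm³.
x_c = 3945275.54/39357.70 = 100.24 mm; y_c = 3767733.08/39357.70 = 95.73 mm.

x_c = 100.24 mm, y_c = 95.73 mm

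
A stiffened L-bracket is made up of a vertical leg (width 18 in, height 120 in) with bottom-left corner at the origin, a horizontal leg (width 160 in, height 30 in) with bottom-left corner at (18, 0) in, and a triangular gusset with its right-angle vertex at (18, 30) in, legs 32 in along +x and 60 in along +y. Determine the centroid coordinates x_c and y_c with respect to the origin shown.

vertical leg: A = 18 × 120 = 2160.00, centroid at (9.00, 60.00).
horizontal leg: A = 160 × 30 = 4800.00, centroid at (98.00, 15.00).
gusset: A = ½·32·60 = 960.00, centroid at (28.67, 50.00).
ΣA = 7920.00 in²
ΣAx_c = (2160.00)(9.00) + (4800.00)(98.00) + (960.00)(28.67) = 517360.00 in³
ΣAy_c = (2160.00)(60.00) + (4800.00)(15.00) + (960.00)(50.00) = 249600.00 in³
x_c = 517360.00 / 7920.00 = 65.32 in
y_c = 249600.00 / 7920.00 = 31.52 in

x_c = 65.32 in, y_c = 31.52 in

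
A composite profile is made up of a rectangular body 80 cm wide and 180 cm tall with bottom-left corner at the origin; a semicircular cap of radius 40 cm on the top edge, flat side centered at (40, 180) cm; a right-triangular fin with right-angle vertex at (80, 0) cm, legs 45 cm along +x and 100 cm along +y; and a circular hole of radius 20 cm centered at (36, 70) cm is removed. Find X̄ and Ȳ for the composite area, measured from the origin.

rectangular body: A = 80 × 180 = 14400.00, centroid at (40.00, 90.00).
semicircular top: A = ½π·40² = 2513.27, centroid at (40.00, 196.98).
triangular fin: A = ½·45·100 = 2250.00, centroid at (95.00, 33.33).
hole: A = −π·20² = -1256.64, centroid at (36.00, 70.00).
ΣA = 17906.64 cm²
ΣAX̄ = (14400.00)(40.00) + (2513.27)(40.00) + (2250.00)(95.00) + (-1256.64)(36.00) = 845042.03 cm³
ΣAȲ = (14400.00)(90.00) + (2513.27)(196.98) + (2250.00)(33.33) + (-1256.64)(70.00) = 1778091.41 cm³
X̄ = 845042.03 / 17906.64 = 47.19 cm
Ȳ = 1778091.41 / 17906.64 = 99.30 cm

X̄ = 47.19 cm, Ȳ = 99.30 cm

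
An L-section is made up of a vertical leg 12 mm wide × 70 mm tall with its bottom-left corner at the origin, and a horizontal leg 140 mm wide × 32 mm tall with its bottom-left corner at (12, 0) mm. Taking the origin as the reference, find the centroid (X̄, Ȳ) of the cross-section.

X̄ = 70.00 mm, Ȳ = 19.00 mm

vertical leg: A = 12 × 70 = 840.00, centroid at (6.00, 35.00).
horizontal leg: A = 140 × 32 = 4480.00, centroid at (82.00, 16.00).
ΣA = 5320.00 mm², ΣAX̄ = 372400.00 mm³, ΣAȲ = 101080.00 mm³.
X̄ = 372400.00/5320.00 = 70.00 mm; Ȳ = 101080.00/5320.00 = 19.00 mm.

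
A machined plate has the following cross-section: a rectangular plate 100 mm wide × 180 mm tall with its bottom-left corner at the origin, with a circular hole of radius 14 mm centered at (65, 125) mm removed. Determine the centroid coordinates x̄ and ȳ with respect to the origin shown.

x̄ = 49.47 mm, ȳ = 88.76 mm

Part | A | x̄ᵢ | ȳᵢ | A·x̄ᵢ | A·ȳᵢ
plate | 18000.00 | 50.00 | 90.00 | 900000.00 | 1620000.00
hole | -615.75 | 65.00 | 125.00 | -40023.89 | -76969.02
Σ | 17384.25 |  |  | 859976.11 | 1543030.98
x̄ = 859976.11 / 17384.25 = 49.47 mm
ȳ = 1543030.98 / 17384.25 = 88.76 mm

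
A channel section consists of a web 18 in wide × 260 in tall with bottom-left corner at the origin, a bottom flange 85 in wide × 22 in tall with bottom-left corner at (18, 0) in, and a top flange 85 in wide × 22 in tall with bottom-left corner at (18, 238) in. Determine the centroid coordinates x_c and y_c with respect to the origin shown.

x_c = 31.88 in, y_c = 130.00 in

web: A = 18 × 260 = 4680.00, centroid at (9.00, 130.00).
bottom flange: A = 85 × 22 = 1870.00, centroid at (60.50, 11.00).
top flange: A = 85 × 22 = 1870.00, centroid at (60.50, 249.00).
ΣA = 8420.00 in²
ΣAx_c = (4680.00)(9.00) + (1870.00)(60.50) + (1870.00)(60.50) = 268390.00 in³
ΣAy_c = (4680.00)(130.00) + (1870.00)(11.00) + (1870.00)(249.00) = 1094600.00 in³
x_c = 268390.00 / 8420.00 = 31.88 in
y_c = 1094600.00 / 8420.00 = 130.00 in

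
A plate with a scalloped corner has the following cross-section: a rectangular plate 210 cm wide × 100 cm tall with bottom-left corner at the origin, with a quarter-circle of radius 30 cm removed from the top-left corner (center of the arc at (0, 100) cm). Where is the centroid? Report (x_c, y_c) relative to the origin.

Part | A | x̄ᵢ | ȳᵢ | A·x̄ᵢ | A·ȳᵢ
plate | 21000.00 | 105.00 | 50.00 | 2205000.00 | 1050000.00
removed quarter-circle | -706.86 | 12.73 | 87.27 | -9000.00 | -61685.83
Σ | 20293.14 |  |  | 2196000.00 | 988314.17
x_c = 2196000.00 / 20293.14 = 108.21 cm
y_c = 988314.17 / 20293.14 = 48.70 cm

x_c = 108.21 cm, y_c = 48.70 cm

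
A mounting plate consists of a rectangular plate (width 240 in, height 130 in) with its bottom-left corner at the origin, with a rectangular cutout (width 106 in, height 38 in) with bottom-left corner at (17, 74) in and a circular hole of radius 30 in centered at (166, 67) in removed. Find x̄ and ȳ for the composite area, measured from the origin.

x̄ = 122.93 in, ȳ = 60.13 in

plate: A = 240 × 130 = 31200.00, centroid at (120.00, 65.00).
hole 1: A = −(106 × 38) = -4028.00, centroid at (70.00, 93.00).
hole 2: A = −π·30² = -2827.43, centroid at (166.00, 67.00).
ΣA = 24344.57 in², ΣAx̄ = 2992686.06 in³, ΣAȳ = 1463957.96 in³.
x̄ = 2992686.06/24344.57 = 122.93 in; ȳ = 1463957.96/24344.57 = 60.13 in.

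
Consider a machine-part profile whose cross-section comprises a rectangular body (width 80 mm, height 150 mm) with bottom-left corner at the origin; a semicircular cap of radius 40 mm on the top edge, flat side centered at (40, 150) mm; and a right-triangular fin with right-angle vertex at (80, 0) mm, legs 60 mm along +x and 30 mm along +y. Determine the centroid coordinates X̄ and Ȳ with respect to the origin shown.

X̄ = 43.50 mm, Ȳ = 86.20 mm

rectangular body: A = 80 × 150 = 12000.00, centroid at (40.00, 75.00).
semicircular top: A = ½π·40² = 2513.27, centroid at (40.00, 166.98).
triangular fin: A = ½·60·30 = 900.00, centroid at (100.00, 10.00).
ΣA = 15413.27 mm², ΣAX̄ = 670530.96 mm³, ΣAȲ = 1328657.79 mm³.
X̄ = 670530.96/15413.27 = 43.50 mm; Ȳ = 1328657.79/15413.27 = 86.20 mm.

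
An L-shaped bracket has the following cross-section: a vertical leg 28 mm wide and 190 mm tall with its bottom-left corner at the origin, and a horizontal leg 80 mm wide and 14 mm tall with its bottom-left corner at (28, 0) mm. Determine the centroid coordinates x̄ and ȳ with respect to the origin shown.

x̄ = 23.39 mm, ȳ = 79.70 mm

Part | A | x̄ᵢ | ȳᵢ | A·x̄ᵢ | A·ȳᵢ
vertical leg | 5320.00 | 14.00 | 95.00 | 74480.00 | 505400.00
horizontal leg | 1120.00 | 68.00 | 7.00 | 76160.00 | 7840.00
Σ | 6440.00 |  |  | 150640.00 | 513240.00
x̄ = 150640.00 / 6440.00 = 23.39 mm
ȳ = 513240.00 / 6440.00 = 79.70 mm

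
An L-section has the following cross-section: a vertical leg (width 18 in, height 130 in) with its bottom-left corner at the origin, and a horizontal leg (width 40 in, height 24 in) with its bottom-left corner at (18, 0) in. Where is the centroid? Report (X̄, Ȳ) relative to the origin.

vertical leg: A = 18 × 130 = 2340.00, centroid at (9.00, 65.00).
horizontal leg: A = 40 × 24 = 960.00, centroid at (38.00, 12.00).
ΣA = 3300.00 in², ΣAX̄ = 57540.00 in³, ΣAȲ = 163620.00 in³.
X̄ = 57540.00/3300.00 = 17.44 in; Ȳ = 163620.00/3300.00 = 49.58 in.

X̄ = 17.44 in, Ȳ = 49.58 in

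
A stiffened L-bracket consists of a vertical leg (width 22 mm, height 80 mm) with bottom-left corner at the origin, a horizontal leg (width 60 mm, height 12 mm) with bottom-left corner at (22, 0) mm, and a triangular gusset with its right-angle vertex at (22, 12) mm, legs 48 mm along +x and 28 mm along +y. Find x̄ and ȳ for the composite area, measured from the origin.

vertical leg: A = 22 × 80 = 1760.00, centroid at (11.00, 40.00).
horizontal leg: A = 60 × 12 = 720.00, centroid at (52.00, 6.00).
gusset: A = ½·48·28 = 672.00, centroid at (38.00, 21.33).
ΣA = 3152.00 mm², ΣAx̄ = 82336.00 mm³, ΣAȳ = 89056.00 mm³.
x̄ = 82336.00/3152.00 = 26.12 mm; ȳ = 89056.00/3152.00 = 28.25 mm.

x̄ = 26.12 mm, ȳ = 28.25 mm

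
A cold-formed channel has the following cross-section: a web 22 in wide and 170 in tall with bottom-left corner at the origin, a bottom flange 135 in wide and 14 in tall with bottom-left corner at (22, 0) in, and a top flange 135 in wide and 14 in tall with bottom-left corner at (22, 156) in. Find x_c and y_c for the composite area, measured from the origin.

x_c = 50.46 in, y_c = 85.00 in

web: A = 22 × 170 = 3740.00, centroid at (11.00, 85.00).
bottom flange: A = 135 × 14 = 1890.00, centroid at (89.50, 7.00).
top flange: A = 135 × 14 = 1890.00, centroid at (89.50, 163.00).
ΣA = 7520.00 in²
ΣAx_c = (3740.00)(11.00) + (1890.00)(89.50) + (1890.00)(89.50) = 379450.00 in³
ΣAy_c = (3740.00)(85.00) + (1890.00)(7.00) + (1890.00)(163.00) = 639200.00 in³
x_c = 379450.00 / 7520.00 = 50.46 in
y_c = 639200.00 / 7520.00 = 85.00 in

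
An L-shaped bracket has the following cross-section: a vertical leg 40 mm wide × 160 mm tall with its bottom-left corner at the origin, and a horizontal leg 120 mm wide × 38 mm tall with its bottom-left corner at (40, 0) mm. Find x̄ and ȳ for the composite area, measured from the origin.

x̄ = 53.28 mm, ȳ = 54.62 mm

vertical leg: A = 40 × 160 = 6400.00, centroid at (20.00, 80.00).
horizontal leg: A = 120 × 38 = 4560.00, centroid at (100.00, 19.00).
ΣA = 10960.00 mm²
ΣAx̄ = (6400.00)(20.00) + (4560.00)(100.00) = 584000.00 mm³
ΣAȳ = (6400.00)(80.00) + (4560.00)(19.00) = 598640.00 mm³
x̄ = 584000.00 / 10960.00 = 53.28 mm
ȳ = 598640.00 / 10960.00 = 54.62 mm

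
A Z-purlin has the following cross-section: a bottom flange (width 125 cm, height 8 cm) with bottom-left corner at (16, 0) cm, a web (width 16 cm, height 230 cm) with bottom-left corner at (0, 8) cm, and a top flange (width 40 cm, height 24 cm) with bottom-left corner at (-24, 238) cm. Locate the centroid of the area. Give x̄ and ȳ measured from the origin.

bottom flange: A = 125 × 8 = 1000.00, centroid at (78.50, 4.00).
web: A = 16 × 230 = 3680.00, centroid at (8.00, 123.00).
top flange: A = 40 × 24 = 960.00, centroid at (-4.00, 250.00).
ΣA = 5640.00 cm²
ΣAx̄ = (1000.00)(78.50) + (3680.00)(8.00) + (960.00)(-4.00) = 104100.00 cm³
ΣAȳ = (1000.00)(4.00) + (3680.00)(123.00) + (960.00)(250.00) = 696640.00 cm³
x̄ = 104100.00 / 5640.00 = 18.46 cm
ȳ = 696640.00 / 5640.00 = 123.52 cm

x̄ = 18.46 cm, ȳ = 123.52 cm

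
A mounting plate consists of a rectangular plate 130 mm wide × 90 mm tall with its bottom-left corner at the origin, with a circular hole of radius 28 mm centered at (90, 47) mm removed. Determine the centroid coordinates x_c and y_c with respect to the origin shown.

x_c = 58.33 mm, y_c = 44.47 mm

plate: A = 130 × 90 = 11700.00, centroid at (65.00, 45.00).
hole: A = −π·28² = -2463.01, centroid at (90.00, 47.00).
ΣA = 9236.99 mm², ΣAx_c = 538829.22 mm³, ΣAy_c = 410738.59 mm³.
x_c = 538829.22/9236.99 = 58.33 mm; y_c = 410738.59/9236.99 = 44.47 mm.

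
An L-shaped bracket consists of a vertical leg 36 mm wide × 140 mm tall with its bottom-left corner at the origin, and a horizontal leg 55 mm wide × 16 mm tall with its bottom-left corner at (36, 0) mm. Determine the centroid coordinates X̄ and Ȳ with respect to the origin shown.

vertical leg: A = 36 × 140 = 5040.00, centroid at (18.00, 70.00).
horizontal leg: A = 55 × 16 = 880.00, centroid at (63.50, 8.00).
ΣA = 5920.00 mm², ΣAX̄ = 146600.00 mm³, ΣAȲ = 359840.00 mm³.
X̄ = 146600.00/5920.00 = 24.76 mm; Ȳ = 359840.00/5920.00 = 60.78 mm.

X̄ = 24.76 mm, Ȳ = 60.78 mm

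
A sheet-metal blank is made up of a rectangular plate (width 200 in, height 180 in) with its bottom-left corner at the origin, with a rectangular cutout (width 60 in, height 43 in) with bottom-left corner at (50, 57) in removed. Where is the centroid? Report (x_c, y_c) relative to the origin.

x_c = 101.54 in, y_c = 90.89 in

Part | A | x̄ᵢ | ȳᵢ | A·x̄ᵢ | A·ȳᵢ
plate | 36000.00 | 100.00 | 90.00 | 3600000.00 | 3240000.00
hole | -2580.00 | 80.00 | 78.50 | -206400.00 | -202530.00
Σ | 33420.00 |  |  | 3393600.00 | 3037470.00
x_c = 3393600.00 / 33420.00 = 101.54 in
y_c = 3037470.00 / 33420.00 = 90.89 in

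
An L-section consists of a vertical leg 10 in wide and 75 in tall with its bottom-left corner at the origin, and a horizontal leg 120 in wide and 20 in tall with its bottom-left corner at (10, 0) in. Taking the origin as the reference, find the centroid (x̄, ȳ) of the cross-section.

x̄ = 54.52 in, ȳ = 16.55 in

vertical leg: A = 10 × 75 = 750.00, centroid at (5.00, 37.50).
horizontal leg: A = 120 × 20 = 2400.00, centroid at (70.00, 10.00).
ΣA = 3150.00 in²
ΣAx̄ = (750.00)(5.00) + (2400.00)(70.00) = 171750.00 in³
ΣAȳ = (750.00)(37.50) + (2400.00)(10.00) = 52125.00 in³
x̄ = 171750.00 / 3150.00 = 54.52 in
ȳ = 52125.00 / 3150.00 = 16.55 in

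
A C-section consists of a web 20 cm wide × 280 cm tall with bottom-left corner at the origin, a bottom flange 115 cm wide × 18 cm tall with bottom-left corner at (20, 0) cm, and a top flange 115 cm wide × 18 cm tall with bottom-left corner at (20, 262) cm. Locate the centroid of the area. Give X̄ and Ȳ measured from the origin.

Part | A | x̄ᵢ | ȳᵢ | A·x̄ᵢ | A·ȳᵢ
web | 5600.00 | 10.00 | 140.00 | 56000.00 | 784000.00
bottom flange | 2070.00 | 77.50 | 9.00 | 160425.00 | 18630.00
top flange | 2070.00 | 77.50 | 271.00 | 160425.00 | 560970.00
Σ | 9740.00 |  |  | 376850.00 | 1363600.00
X̄ = 376850.00 / 9740.00 = 38.69 cm
Ȳ = 1363600.00 / 9740.00 = 140.00 cm

X̄ = 38.69 cm, Ȳ = 140.00 cm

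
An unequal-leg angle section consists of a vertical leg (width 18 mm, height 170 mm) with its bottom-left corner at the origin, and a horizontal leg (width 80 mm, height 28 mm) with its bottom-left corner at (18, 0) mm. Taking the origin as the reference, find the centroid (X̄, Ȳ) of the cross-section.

X̄ = 29.71 mm, Ȳ = 54.99 mm

vertical leg: A = 18 × 170 = 3060.00, centroid at (9.00, 85.00).
horizontal leg: A = 80 × 28 = 2240.00, centroid at (58.00, 14.00).
ΣA = 5300.00 mm², ΣAX̄ = 157460.00 mm³, ΣAȲ = 291460.00 mm³.
X̄ = 157460.00/5300.00 = 29.71 mm; Ȳ = 291460.00/5300.00 = 54.99 mm.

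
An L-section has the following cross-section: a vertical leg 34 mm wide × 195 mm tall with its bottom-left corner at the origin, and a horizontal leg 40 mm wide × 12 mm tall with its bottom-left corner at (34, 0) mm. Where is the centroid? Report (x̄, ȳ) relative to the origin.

x̄ = 19.50 mm, ȳ = 91.32 mm

Part | A | x̄ᵢ | ȳᵢ | A·x̄ᵢ | A·ȳᵢ
vertical leg | 6630.00 | 17.00 | 97.50 | 112710.00 | 646425.00
horizontal leg | 480.00 | 54.00 | 6.00 | 25920.00 | 2880.00
Σ | 7110.00 |  |  | 138630.00 | 649305.00
x̄ = 138630.00 / 7110.00 = 19.50 mm
ȳ = 649305.00 / 7110.00 = 91.32 mm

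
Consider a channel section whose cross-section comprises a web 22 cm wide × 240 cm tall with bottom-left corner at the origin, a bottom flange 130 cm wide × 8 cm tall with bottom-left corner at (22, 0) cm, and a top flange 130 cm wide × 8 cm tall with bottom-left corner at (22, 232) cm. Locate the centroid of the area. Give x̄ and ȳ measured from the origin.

web: A = 22 × 240 = 5280.00, centroid at (11.00, 120.00).
bottom flange: A = 130 × 8 = 1040.00, centroid at (87.00, 4.00).
top flange: A = 130 × 8 = 1040.00, centroid at (87.00, 236.00).
ΣA = 7360.00 cm², ΣAx̄ = 239040.00 cm³, ΣAȳ = 883200.00 cm³.
x̄ = 239040.00/7360.00 = 32.48 cm; ȳ = 883200.00/7360.00 = 120.00 cm.

x̄ = 32.48 cm, ȳ = 120.00 cm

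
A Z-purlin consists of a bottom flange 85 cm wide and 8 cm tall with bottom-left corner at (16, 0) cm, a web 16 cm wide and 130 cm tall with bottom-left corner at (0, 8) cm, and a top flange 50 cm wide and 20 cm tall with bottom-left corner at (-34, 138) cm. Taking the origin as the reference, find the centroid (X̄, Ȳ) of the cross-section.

X̄ = 12.61 cm, Ȳ = 80.47 cm

bottom flange: A = 85 × 8 = 680.00, centroid at (58.50, 4.00).
web: A = 16 × 130 = 2080.00, centroid at (8.00, 73.00).
top flange: A = 50 × 20 = 1000.00, centroid at (-9.00, 148.00).
ΣA = 3760.00 cm²
ΣAX̄ = (680.00)(58.50) + (2080.00)(8.00) + (1000.00)(-9.00) = 47420.00 cm³
ΣAȲ = (680.00)(4.00) + (2080.00)(73.00) + (1000.00)(148.00) = 302560.00 cm³
X̄ = 47420.00 / 3760.00 = 12.61 cm
Ȳ = 302560.00 / 3760.00 = 80.47 cm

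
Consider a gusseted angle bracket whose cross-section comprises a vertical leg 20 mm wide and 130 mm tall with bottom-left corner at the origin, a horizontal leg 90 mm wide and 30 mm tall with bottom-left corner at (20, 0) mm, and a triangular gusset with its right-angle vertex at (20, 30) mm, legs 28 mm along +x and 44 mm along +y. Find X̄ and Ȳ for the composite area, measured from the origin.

X̄ = 37.11 mm, Ȳ = 40.06 mm

vertical leg: A = 20 × 130 = 2600.00, centroid at (10.00, 65.00).
horizontal leg: A = 90 × 30 = 2700.00, centroid at (65.00, 15.00).
gusset: A = ½·28·44 = 616.00, centroid at (29.33, 44.67).
ΣA = 5916.00 mm², ΣAX̄ = 219569.33 mm³, ΣAȲ = 237014.67 mm³.
X̄ = 219569.33/5916.00 = 37.11 mm; Ȳ = 237014.67/5916.00 = 40.06 mm.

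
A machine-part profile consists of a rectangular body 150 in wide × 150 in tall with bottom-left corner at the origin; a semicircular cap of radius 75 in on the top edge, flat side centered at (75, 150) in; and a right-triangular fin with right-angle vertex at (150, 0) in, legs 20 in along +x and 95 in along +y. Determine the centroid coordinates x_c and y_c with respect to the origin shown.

Part | A | x̄ᵢ | ȳᵢ | A·x̄ᵢ | A·ȳᵢ
rectangular body | 22500.00 | 75.00 | 75.00 | 1687500.00 | 1687500.00
semicircular top | 8835.73 | 75.00 | 181.83 | 662679.70 | 1606609.40
triangular fin | 950.00 | 156.67 | 31.67 | 148833.33 | 30083.33
Σ | 32285.73 |  |  | 2499013.03 | 3324192.73
x_c = 2499013.03 / 32285.73 = 77.40 in
y_c = 3324192.73 / 32285.73 = 102.96 in

x_c = 77.40 in, y_c = 102.96 in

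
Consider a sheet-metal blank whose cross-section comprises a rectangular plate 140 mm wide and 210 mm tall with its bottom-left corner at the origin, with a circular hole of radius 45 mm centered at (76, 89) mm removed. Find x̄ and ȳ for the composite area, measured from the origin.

plate: A = 140 × 210 = 29400.00, centroid at (70.00, 105.00).
hole: A = −π·45² = -6361.73, centroid at (76.00, 89.00).
ΣA = 23038.27 mm², ΣAx̄ = 1574508.89 mm³, ΣAȳ = 2520806.46 mm³.
x̄ = 1574508.89/23038.27 = 68.34 mm; ȳ = 2520806.46/23038.27 = 109.42 mm.

x̄ = 68.34 mm, ȳ = 109.42 mm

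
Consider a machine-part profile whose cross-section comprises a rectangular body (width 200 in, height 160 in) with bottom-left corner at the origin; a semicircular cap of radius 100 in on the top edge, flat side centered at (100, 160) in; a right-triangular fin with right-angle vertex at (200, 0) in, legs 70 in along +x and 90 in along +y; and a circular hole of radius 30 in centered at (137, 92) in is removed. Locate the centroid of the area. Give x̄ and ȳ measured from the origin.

rectangular body: A = 200 × 160 = 32000.00, centroid at (100.00, 80.00).
semicircular top: A = ½π·100² = 15707.96, centroid at (100.00, 202.44).
triangular fin: A = ½·70·90 = 3150.00, centroid at (223.33, 30.00).
hole: A = −π·30² = -2827.43, centroid at (137.00, 92.00).
ΣA = 48030.53 in²
ΣAx̄ = (32000.00)(100.00) + (15707.96)(100.00) + (3150.00)(223.33) + (-2827.43)(137.00) = 5086937.95 in³
ΣAȳ = (32000.00)(80.00) + (15707.96)(202.44) + (3150.00)(30.00) + (-2827.43)(92.00) = 5574316.92 in³
x̄ = 5086937.95 / 48030.53 = 105.91 in
ȳ = 5574316.92 / 48030.53 = 116.06 in

x̄ = 105.91 in, ȳ = 116.06 in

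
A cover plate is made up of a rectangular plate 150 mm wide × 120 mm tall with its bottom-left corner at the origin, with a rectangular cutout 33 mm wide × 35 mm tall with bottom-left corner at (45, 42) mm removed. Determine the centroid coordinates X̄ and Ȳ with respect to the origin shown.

X̄ = 75.93 mm, Ȳ = 60.03 mm

Part | A | x̄ᵢ | ȳᵢ | A·x̄ᵢ | A·ȳᵢ
plate | 18000.00 | 75.00 | 60.00 | 1350000.00 | 1080000.00
hole | -1155.00 | 61.50 | 59.50 | -71032.50 | -68722.50
Σ | 16845.00 |  |  | 1278967.50 | 1011277.50
X̄ = 1278967.50 / 16845.00 = 75.93 mm
Ȳ = 1011277.50 / 16845.00 = 60.03 mm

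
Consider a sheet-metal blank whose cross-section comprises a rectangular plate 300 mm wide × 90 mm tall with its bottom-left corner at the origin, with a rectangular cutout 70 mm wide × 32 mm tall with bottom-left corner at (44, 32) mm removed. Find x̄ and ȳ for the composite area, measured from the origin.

x̄ = 156.42 mm, ȳ = 44.73 mm

Part | A | x̄ᵢ | ȳᵢ | A·x̄ᵢ | A·ȳᵢ
plate | 27000.00 | 150.00 | 45.00 | 4050000.00 | 1215000.00
hole | -2240.00 | 79.00 | 48.00 | -176960.00 | -107520.00
Σ | 24760.00 |  |  | 3873040.00 | 1107480.00
x̄ = 3873040.00 / 24760.00 = 156.42 mm
ȳ = 1107480.00 / 24760.00 = 44.73 mm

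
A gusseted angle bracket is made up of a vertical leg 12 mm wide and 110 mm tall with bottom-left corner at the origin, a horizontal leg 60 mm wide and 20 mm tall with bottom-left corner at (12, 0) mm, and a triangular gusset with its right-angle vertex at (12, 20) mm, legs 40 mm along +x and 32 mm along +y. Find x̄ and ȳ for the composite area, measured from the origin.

vertical leg: A = 12 × 110 = 1320.00, centroid at (6.00, 55.00).
horizontal leg: A = 60 × 20 = 1200.00, centroid at (42.00, 10.00).
gusset: A = ½·40·32 = 640.00, centroid at (25.33, 30.67).
ΣA = 3160.00 mm²
ΣAx̄ = (1320.00)(6.00) + (1200.00)(42.00) + (640.00)(25.33) = 74533.33 mm³
ΣAȳ = (1320.00)(55.00) + (1200.00)(10.00) + (640.00)(30.67) = 104226.67 mm³
x̄ = 74533.33 / 3160.00 = 23.59 mm
ȳ = 104226.67 / 3160.00 = 32.98 mm

x̄ = 23.59 mm, ȳ = 32.98 mm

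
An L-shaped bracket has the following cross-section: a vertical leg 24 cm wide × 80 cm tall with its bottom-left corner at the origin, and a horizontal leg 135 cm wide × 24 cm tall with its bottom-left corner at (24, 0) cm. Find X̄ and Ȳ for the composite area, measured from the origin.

vertical leg: A = 24 × 80 = 1920.00, centroid at (12.00, 40.00).
horizontal leg: A = 135 × 24 = 3240.00, centroid at (91.50, 12.00).
ΣA = 5160.00 cm²
ΣAX̄ = (1920.00)(12.00) + (3240.00)(91.50) = 319500.00 cm³
ΣAȲ = (1920.00)(40.00) + (3240.00)(12.00) = 115680.00 cm³
X̄ = 319500.00 / 5160.00 = 61.92 cm
Ȳ = 115680.00 / 5160.00 = 22.42 cm

X̄ = 61.92 cm, Ȳ = 22.42 cm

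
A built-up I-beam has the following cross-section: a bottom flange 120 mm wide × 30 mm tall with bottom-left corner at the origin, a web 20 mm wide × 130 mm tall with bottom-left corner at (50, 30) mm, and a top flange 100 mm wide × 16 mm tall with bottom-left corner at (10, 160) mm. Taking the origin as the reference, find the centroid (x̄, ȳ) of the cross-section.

bottom flange: A = 120 × 30 = 3600.00, centroid at (60.00, 15.00).
web: A = 20 × 130 = 2600.00, centroid at (60.00, 95.00).
top flange: A = 100 × 16 = 1600.00, centroid at (60.00, 168.00).
ΣA = 7800.00 mm²
ΣAx̄ = (3600.00)(60.00) + (2600.00)(60.00) + (1600.00)(60.00) = 468000.00 mm³
ΣAȳ = (3600.00)(15.00) + (2600.00)(95.00) + (1600.00)(168.00) = 569800.00 mm³
x̄ = 468000.00 / 7800.00 = 60.00 mm
ȳ = 569800.00 / 7800.00 = 73.05 mm

x̄ = 60.00 mm, ȳ = 73.05 mm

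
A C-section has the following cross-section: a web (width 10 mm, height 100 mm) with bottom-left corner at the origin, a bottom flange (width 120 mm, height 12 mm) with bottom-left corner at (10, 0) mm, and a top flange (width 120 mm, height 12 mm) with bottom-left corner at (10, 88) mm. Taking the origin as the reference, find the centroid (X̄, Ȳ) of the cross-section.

web: A = 10 × 100 = 1000.00, centroid at (5.00, 50.00).
bottom flange: A = 120 × 12 = 1440.00, centroid at (70.00, 6.00).
top flange: A = 120 × 12 = 1440.00, centroid at (70.00, 94.00).
ΣA = 3880.00 mm²
ΣAX̄ = (1000.00)(5.00) + (1440.00)(70.00) + (1440.00)(70.00) = 206600.00 mm³
ΣAȲ = (1000.00)(50.00) + (1440.00)(6.00) + (1440.00)(94.00) = 194000.00 mm³
X̄ = 206600.00 / 3880.00 = 53.25 mm
Ȳ = 194000.00 / 3880.00 = 50.00 mm

X̄ = 53.25 mm, Ȳ = 50.00 mm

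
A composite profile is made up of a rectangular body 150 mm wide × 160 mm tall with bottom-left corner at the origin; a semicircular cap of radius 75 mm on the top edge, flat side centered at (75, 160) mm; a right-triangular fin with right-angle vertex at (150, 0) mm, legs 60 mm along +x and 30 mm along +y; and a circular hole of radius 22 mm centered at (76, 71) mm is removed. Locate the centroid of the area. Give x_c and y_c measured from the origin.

x_c = 77.61 mm, y_c = 109.14 mm

rectangular body: A = 150 × 160 = 24000.00, centroid at (75.00, 80.00).
semicircular top: A = ½π·75² = 8835.73, centroid at (75.00, 191.83).
triangular fin: A = ½·60·30 = 900.00, centroid at (170.00, 10.00).
hole: A = −π·22² = -1520.53, centroid at (76.00, 71.00).
ΣA = 32215.20 mm², ΣAx_c = 2500119.36 mm³, ΣAy_c = 3516009.00 mm³.
x_c = 2500119.36/32215.20 = 77.61 mm; y_c = 3516009.00/32215.20 = 109.14 mm.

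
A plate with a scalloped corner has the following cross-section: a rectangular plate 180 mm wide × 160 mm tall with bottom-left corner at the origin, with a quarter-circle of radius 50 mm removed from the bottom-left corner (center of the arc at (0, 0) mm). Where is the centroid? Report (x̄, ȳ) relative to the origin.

x̄ = 95.03 mm, ȳ = 84.30 mm

plate: A = 180 × 160 = 28800.00, centroid at (90.00, 80.00).
removed quarter-circle: A = −¼π·50² = -1963.50, centroid at (21.22, 21.22).
ΣA = 26836.50 mm²
ΣAx̄ = (28800.00)(90.00) + (-1963.50)(21.22) = 2550333.33 mm³
ΣAȳ = (28800.00)(80.00) + (-1963.50)(21.22) = 2262333.33 mm³
x̄ = 2550333.33 / 26836.50 = 95.03 mm
ȳ = 2262333.33 / 26836.50 = 84.30 mm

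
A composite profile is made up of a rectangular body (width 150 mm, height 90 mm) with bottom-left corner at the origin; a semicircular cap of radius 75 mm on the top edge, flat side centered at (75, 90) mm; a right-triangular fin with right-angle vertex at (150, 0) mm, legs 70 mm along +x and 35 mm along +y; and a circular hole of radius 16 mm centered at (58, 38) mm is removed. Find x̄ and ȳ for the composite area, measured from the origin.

x̄ = 80.89 mm, ȳ = 73.28 mm

rectangular body: A = 150 × 90 = 13500.00, centroid at (75.00, 45.00).
semicircular top: A = ½π·75² = 8835.73, centroid at (75.00, 121.83).
triangular fin: A = ½·70·35 = 1225.00, centroid at (173.33, 11.67).
hole: A = −π·16² = -804.25, centroid at (58.00, 38.00).
ΣA = 22756.48 mm², ΣAx̄ = 1840866.67 mm³, ΣAȳ = 1667695.89 mm³.
x̄ = 1840866.67/22756.48 = 80.89 mm; ȳ = 1667695.89/22756.48 = 73.28 mm.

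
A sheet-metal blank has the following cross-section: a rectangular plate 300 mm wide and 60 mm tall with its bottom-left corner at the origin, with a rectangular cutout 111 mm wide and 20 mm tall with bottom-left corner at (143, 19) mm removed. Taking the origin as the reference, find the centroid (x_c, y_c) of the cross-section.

x_c = 143.18 mm, y_c = 30.14 mm

Part | A | x̄ᵢ | ȳᵢ | A·x̄ᵢ | A·ȳᵢ
plate | 18000.00 | 150.00 | 30.00 | 2700000.00 | 540000.00
hole | -2220.00 | 198.50 | 29.00 | -440670.00 | -64380.00
Σ | 15780.00 |  |  | 2259330.00 | 475620.00
x_c = 2259330.00 / 15780.00 = 143.18 mm
y_c = 475620.00 / 15780.00 = 30.14 mm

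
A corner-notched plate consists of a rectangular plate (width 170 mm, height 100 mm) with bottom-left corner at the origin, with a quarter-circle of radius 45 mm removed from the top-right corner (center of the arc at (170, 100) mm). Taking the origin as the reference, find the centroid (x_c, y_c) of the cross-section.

plate: A = 170 × 100 = 17000.00, centroid at (85.00, 50.00).
removed quarter-circle: A = −¼π·45² = -1590.43, centroid at (150.90, 80.90).
ΣA = 15409.57 mm²
ΣAx_c = (17000.00)(85.00) + (-1590.43)(150.90) = 1205001.68 mm³
ΣAy_c = (17000.00)(50.00) + (-1590.43)(80.90) = 721331.87 mm³
x_c = 1205001.68 / 15409.57 = 78.20 mm
y_c = 721331.87 / 15409.57 = 46.81 mm

x_c = 78.20 mm, y_c = 46.81 mm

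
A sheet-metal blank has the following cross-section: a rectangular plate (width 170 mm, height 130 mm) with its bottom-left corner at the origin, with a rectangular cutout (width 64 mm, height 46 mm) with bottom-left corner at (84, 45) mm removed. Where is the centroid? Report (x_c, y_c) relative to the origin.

x_c = 80.24 mm, y_c = 64.54 mm

plate: A = 170 × 130 = 22100.00, centroid at (85.00, 65.00).
hole: A = −(64 × 46) = -2944.00, centroid at (116.00, 68.00).
ΣA = 19156.00 mm²
ΣAx_c = (22100.00)(85.00) + (-2944.00)(116.00) = 1536996.00 mm³
ΣAy_c = (22100.00)(65.00) + (-2944.00)(68.00) = 1236308.00 mm³
x_c = 1536996.00 / 19156.00 = 80.24 mm
y_c = 1236308.00 / 19156.00 = 64.54 mm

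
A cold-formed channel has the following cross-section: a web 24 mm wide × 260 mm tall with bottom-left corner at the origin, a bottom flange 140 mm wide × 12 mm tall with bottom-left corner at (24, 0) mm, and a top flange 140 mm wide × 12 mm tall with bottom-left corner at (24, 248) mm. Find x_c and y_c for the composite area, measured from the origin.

x_c = 40.70 mm, y_c = 130.00 mm

web: A = 24 × 260 = 6240.00, centroid at (12.00, 130.00).
bottom flange: A = 140 × 12 = 1680.00, centroid at (94.00, 6.00).
top flange: A = 140 × 12 = 1680.00, centroid at (94.00, 254.00).
ΣA = 9600.00 mm²
ΣAx_c = (6240.00)(12.00) + (1680.00)(94.00) + (1680.00)(94.00) = 390720.00 mm³
ΣAy_c = (6240.00)(130.00) + (1680.00)(6.00) + (1680.00)(254.00) = 1248000.00 mm³
x_c = 390720.00 / 9600.00 = 40.70 mm
y_c = 1248000.00 / 9600.00 = 130.00 mm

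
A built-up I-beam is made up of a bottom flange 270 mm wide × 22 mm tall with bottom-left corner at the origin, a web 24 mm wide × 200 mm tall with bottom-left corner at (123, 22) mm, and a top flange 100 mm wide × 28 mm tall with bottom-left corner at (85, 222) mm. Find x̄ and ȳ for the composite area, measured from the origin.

x̄ = 135.00 mm, ȳ = 96.88 mm

bottom flange: A = 270 × 22 = 5940.00, centroid at (135.00, 11.00).
web: A = 24 × 200 = 4800.00, centroid at (135.00, 122.00).
top flange: A = 100 × 28 = 2800.00, centroid at (135.00, 236.00).
ΣA = 13540.00 mm², ΣAx̄ = 1827900.00 mm³, ΣAȳ = 1311740.00 mm³.
x̄ = 1827900.00/13540.00 = 135.00 mm; ȳ = 1311740.00/13540.00 = 96.88 mm.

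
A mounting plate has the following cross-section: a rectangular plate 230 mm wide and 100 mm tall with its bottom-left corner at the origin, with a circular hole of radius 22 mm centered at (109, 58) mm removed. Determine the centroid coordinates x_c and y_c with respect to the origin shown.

x_c = 115.42 mm, y_c = 49.43 mm

plate: A = 230 × 100 = 23000.00, centroid at (115.00, 50.00).
hole: A = −π·22² = -1520.53, centroid at (109.00, 58.00).
ΣA = 21479.47 mm²
ΣAx_c = (23000.00)(115.00) + (-1520.53)(109.00) = 2479262.14 mm³
ΣAy_c = (23000.00)(50.00) + (-1520.53)(58.00) = 1061809.21 mm³
x_c = 2479262.14 / 21479.47 = 115.42 mm
y_c = 1061809.21 / 21479.47 = 49.43 mm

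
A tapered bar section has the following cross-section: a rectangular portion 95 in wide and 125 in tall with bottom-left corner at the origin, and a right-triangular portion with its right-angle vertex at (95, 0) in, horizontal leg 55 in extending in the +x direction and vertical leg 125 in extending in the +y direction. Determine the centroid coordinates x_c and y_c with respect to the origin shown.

Part | A | x̄ᵢ | ȳᵢ | A·x̄ᵢ | A·ȳᵢ
rectangular portion | 11875.00 | 47.50 | 62.50 | 564062.50 | 742187.50
triangular portion | 3437.50 | 113.33 | 41.67 | 389583.33 | 143229.17
Σ | 15312.50 |  |  | 953645.83 | 885416.67
x_c = 953645.83 / 15312.50 = 62.28 in
y_c = 885416.67 / 15312.50 = 57.82 in

x_c = 62.28 in, y_c = 57.82 in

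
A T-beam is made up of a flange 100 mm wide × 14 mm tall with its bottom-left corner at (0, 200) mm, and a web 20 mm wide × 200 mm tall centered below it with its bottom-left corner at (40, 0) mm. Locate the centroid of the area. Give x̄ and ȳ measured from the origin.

web: A = 20 × 200 = 4000.00, centroid at (50.00, 100.00).
flange: A = 100 × 14 = 1400.00, centroid at (50.00, 207.00).
ΣA = 5400.00 mm²
ΣAx̄ = (4000.00)(50.00) + (1400.00)(50.00) = 270000.00 mm³
ΣAȳ = (4000.00)(100.00) + (1400.00)(207.00) = 689800.00 mm³
x̄ = 270000.00 / 5400.00 = 50.00 mm
ȳ = 689800.00 / 5400.00 = 127.74 mm

x̄ = 50.00 mm, ȳ = 127.74 mm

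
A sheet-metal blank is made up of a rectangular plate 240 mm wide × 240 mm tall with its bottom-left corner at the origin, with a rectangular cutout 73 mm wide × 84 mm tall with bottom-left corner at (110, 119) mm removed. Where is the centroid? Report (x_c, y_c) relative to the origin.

Part | A | x̄ᵢ | ȳᵢ | A·x̄ᵢ | A·ȳᵢ
plate | 57600.00 | 120.00 | 120.00 | 6912000.00 | 6912000.00
hole | -6132.00 | 146.50 | 161.00 | -898338.00 | -987252.00
Σ | 51468.00 |  |  | 6013662.00 | 5924748.00
x_c = 6013662.00 / 51468.00 = 116.84 mm
y_c = 5924748.00 / 51468.00 = 115.12 mm

x_c = 116.84 mm, y_c = 115.12 mm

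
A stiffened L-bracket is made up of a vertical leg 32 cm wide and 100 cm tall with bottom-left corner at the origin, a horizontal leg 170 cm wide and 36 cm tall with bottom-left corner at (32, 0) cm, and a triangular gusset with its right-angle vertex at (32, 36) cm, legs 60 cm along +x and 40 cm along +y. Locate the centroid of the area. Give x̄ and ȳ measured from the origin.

x̄ = 78.86 cm, ȳ = 31.31 cm

vertical leg: A = 32 × 100 = 3200.00, centroid at (16.00, 50.00).
horizontal leg: A = 170 × 36 = 6120.00, centroid at (117.00, 18.00).
gusset: A = ½·60·40 = 1200.00, centroid at (52.00, 49.33).
ΣA = 10520.00 cm²
ΣAx̄ = (3200.00)(16.00) + (6120.00)(117.00) + (1200.00)(52.00) = 829640.00 cm³
ΣAȳ = (3200.00)(50.00) + (6120.00)(18.00) + (1200.00)(49.33) = 329360.00 cm³
x̄ = 829640.00 / 10520.00 = 78.86 cm
ȳ = 329360.00 / 10520.00 = 31.31 cm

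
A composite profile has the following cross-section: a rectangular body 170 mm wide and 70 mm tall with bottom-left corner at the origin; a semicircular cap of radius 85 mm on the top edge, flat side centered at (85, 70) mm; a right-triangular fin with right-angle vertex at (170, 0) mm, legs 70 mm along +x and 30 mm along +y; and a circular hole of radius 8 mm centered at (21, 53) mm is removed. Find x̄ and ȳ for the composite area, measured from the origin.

rectangular body: A = 170 × 70 = 11900.00, centroid at (85.00, 35.00).
semicircular top: A = ½π·85² = 11349.00, centroid at (85.00, 106.08).
triangular fin: A = ½·70·30 = 1050.00, centroid at (193.33, 10.00).
hole: A = −π·8² = -201.06, centroid at (21.00, 53.00).
ΣA = 24097.94 mm², ΣAx̄ = 2174942.99 mm³, ΣAȳ = 1620190.63 mm³.
x̄ = 2174942.99/24097.94 = 90.25 mm; ȳ = 1620190.63/24097.94 = 67.23 mm.

x̄ = 90.25 mm, ȳ = 67.23 mm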